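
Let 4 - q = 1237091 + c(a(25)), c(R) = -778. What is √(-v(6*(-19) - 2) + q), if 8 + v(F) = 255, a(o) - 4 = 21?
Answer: 2*I*√309139 ≈ 1112.0*I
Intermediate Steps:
a(o) = 25 (a(o) = 4 + 21 = 25)
v(F) = 247 (v(F) = -8 + 255 = 247)
q = -1236309 (q = 4 - (1237091 - 778) = 4 - 1*1236313 = 4 - 1236313 = -1236309)
√(-v(6*(-19) - 2) + q) = √(-1*247 - 1236309) = √(-247 - 1236309) = √(-1236556) = 2*I*√309139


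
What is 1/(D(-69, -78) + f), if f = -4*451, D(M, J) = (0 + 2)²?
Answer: -1/1800 ≈ -0.00055556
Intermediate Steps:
D(M, J) = 4 (D(M, J) = 2² = 4)
f = -1804
1/(D(-69, -78) + f) = 1/(4 - 1804) = 1/(-1800) = -1/1800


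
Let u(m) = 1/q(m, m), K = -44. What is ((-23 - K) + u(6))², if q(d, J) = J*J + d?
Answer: 779689/1764 ≈ 442.00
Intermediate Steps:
q(d, J) = d + J² (q(d, J) = J² + d = d + J²)
u(m) = 1/(m + m²)
((-23 - K) + u(6))² = ((-23 - 1*(-44)) + 1/(6*(1 + 6)))² = ((-23 + 44) + (⅙)/7)² = (21 + (⅙)*(⅐))² = (21 + 1/42)² = (883/42)² = 779689/1764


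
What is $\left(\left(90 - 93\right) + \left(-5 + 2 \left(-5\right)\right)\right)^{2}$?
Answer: $324$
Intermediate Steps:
$\left(\left(90 - 93\right) + \left(-5 + 2 \left(-5\right)\right)\right)^{2} = \left(\left(90 - 93\right) - 15\right)^{2} = \left(-3 - 15\right)^{2} = \left(-18\right)^{2} = 324$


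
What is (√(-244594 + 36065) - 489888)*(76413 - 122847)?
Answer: 22747459392 - 46434*I*√208529 ≈ 2.2747e+10 - 2.1204e+7*I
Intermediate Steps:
(√(-244594 + 36065) - 489888)*(76413 - 122847) = (√(-208529) - 489888)*(-46434) = (I*√208529 - 489888)*(-46434) = (-489888 + I*√208529)*(-46434) = 22747459392 - 46434*I*√208529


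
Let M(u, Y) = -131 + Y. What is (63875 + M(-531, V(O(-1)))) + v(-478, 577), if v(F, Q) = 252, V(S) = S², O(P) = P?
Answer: 63997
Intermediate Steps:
(63875 + M(-531, V(O(-1)))) + v(-478, 577) = (63875 + (-131 + (-1)²)) + 252 = (63875 + (-131 + 1)) + 252 = (63875 - 130) + 252 = 63745 + 252 = 63997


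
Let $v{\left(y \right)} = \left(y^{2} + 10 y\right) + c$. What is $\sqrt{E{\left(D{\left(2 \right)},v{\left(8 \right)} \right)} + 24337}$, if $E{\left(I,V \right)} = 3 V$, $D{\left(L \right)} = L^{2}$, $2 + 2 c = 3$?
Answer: $\frac{\sqrt{99082}}{2} \approx 157.39$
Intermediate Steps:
$c = \frac{1}{2}$ ($c = -1 + \frac{1}{2} \cdot 3 = -1 + \frac{3}{2} = \frac{1}{2} \approx 0.5$)
$v{\left(y \right)} = \frac{1}{2} + y^{2} + 10 y$ ($v{\left(y \right)} = \left(y^{2} + 10 y\right) + \frac{1}{2} = \frac{1}{2} + y^{2} + 10 y$)
$\sqrt{E{\left(D{\left(2 \right)},v{\left(8 \right)} \right)} + 24337} = \sqrt{3 \left(\frac{1}{2} + 8^{2} + 10 \cdot 8\right) + 24337} = \sqrt{3 \left(\frac{1}{2} + 64 + 80\right) + 24337} = \sqrt{3 \cdot \frac{289}{2} + 24337} = \sqrt{\frac{867}{2} + 24337} = \sqrt{\frac{49541}{2}} = \frac{\sqrt{99082}}{2}$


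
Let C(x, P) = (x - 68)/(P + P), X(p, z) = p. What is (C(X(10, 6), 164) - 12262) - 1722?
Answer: -2293405/164 ≈ -13984.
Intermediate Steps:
C(x, P) = (-68 + x)/(2*P) (C(x, P) = (-68 + x)/((2*P)) = (-68 + x)*(1/(2*P)) = (-68 + x)/(2*P))
(C(X(10, 6), 164) - 12262) - 1722 = ((½)*(-68 + 10)/164 - 12262) - 1722 = ((½)*(1/164)*(-58) - 12262) - 1722 = (-29/164 - 12262) - 1722 = -2010997/164 - 1722 = -2293405/164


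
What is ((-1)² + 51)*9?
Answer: 468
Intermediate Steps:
((-1)² + 51)*9 = (1 + 51)*9 = 52*9 = 468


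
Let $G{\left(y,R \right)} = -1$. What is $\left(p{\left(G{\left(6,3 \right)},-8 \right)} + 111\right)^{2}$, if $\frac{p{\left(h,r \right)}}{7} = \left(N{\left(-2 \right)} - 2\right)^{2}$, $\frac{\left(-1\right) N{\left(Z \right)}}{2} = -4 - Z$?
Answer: $19321$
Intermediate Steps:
$N{\left(Z \right)} = 8 + 2 Z$ ($N{\left(Z \right)} = - 2 \left(-4 - Z\right) = 8 + 2 Z$)
$p{\left(h,r \right)} = 28$ ($p{\left(h,r \right)} = 7 \left(\left(8 + 2 \left(-2\right)\right) - 2\right)^{2} = 7 \left(\left(8 - 4\right) - 2\right)^{2} = 7 \left(4 - 2\right)^{2} = 7 \cdot 2^{2} = 7 \cdot 4 = 28$)
$\left(p{\left(G{\left(6,3 \right)},-8 \right)} + 111\right)^{2} = \left(28 + 111\right)^{2} = 139^{2} = 19321$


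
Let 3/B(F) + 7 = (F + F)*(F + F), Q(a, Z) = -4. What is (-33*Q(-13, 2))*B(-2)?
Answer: 44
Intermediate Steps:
B(F) = 3/(-7 + 4*F²) (B(F) = 3/(-7 + (F + F)*(F + F)) = 3/(-7 + (2*F)*(2*F)) = 3/(-7 + 4*F²))
(-33*Q(-13, 2))*B(-2) = (-33*(-4))*(3/(-7 + 4*(-2)²)) = 132*(3/(-7 + 4*4)) = 132*(3/(-7 + 16)) = 132*(3/9) = 132*(3*(⅑)) = 132*(⅓) = 44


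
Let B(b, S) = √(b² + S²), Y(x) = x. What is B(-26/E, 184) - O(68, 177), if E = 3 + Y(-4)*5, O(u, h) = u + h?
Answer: -245 + 2*√2446265/17 ≈ -60.994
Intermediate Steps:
O(u, h) = h + u
E = -17 (E = 3 - 4*5 = 3 - 20 = -17)
B(b, S) = √(S² + b²)
B(-26/E, 184) - O(68, 177) = √(184² + (-26/(-17))²) - (177 + 68) = √(33856 + (-26*(-1/17))²) - 1*245 = √(33856 + (26/17)²) - 245 = √(33856 + 676/289) - 245 = √(9785060/289) - 245 = 2*√2446265/17 - 245 = -245 + 2*√2446265/17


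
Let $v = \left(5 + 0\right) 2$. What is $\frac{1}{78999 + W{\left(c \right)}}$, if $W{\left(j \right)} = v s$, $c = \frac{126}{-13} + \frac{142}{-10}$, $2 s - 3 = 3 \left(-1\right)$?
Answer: $\frac{1}{78999} \approx 1.2658 \cdot 10^{-5}$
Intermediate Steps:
$v = 10$ ($v = 5 \cdot 2 = 10$)
$s = 0$ ($s = \frac{3}{2} + \frac{3 \left(-1\right)}{2} = \frac{3}{2} + \frac{1}{2} \left(-3\right) = \frac{3}{2} - \frac{3}{2} = 0$)
$c = - \frac{1553}{65}$ ($c = 126 \left(- \frac{1}{13}\right) + 142 \left(- \frac{1}{10}\right) = - \frac{126}{13} - \frac{71}{5} = - \frac{1553}{65} \approx -23.892$)
$W{\left(j \right)} = 0$ ($W{\left(j \right)} = 10 \cdot 0 = 0$)
$\frac{1}{78999 + W{\left(c \right)}} = \frac{1}{78999 + 0} = \frac{1}{78999}$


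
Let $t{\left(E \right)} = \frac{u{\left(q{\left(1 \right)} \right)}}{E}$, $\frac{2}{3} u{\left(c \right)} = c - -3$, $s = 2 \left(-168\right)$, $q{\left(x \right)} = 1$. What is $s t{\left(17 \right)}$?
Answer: $- \frac{2016}{17} \approx -118.59$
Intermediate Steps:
$s = -336$
$u{\left(c \right)} = \frac{9}{2} + \frac{3 c}{2}$ ($u{\left(c \right)} = \frac{3 \left(c - -3\right)}{2} = \frac{3 \left(c + 3\right)}{2} = \frac{3 \left(3 + c\right)}{2} = \frac{9}{2} + \frac{3 c}{2}$)
$t{\left(E \right)} = \frac{6}{E}$ ($t{\left(E \right)} = \frac{\frac{9}{2} + \frac{3}{2} \cdot 1}{E} = \frac{\frac{9}{2} + \frac{3}{2}}{E} = \frac{6}{E}$)
$s t{\left(17 \right)} = - 336 \cdot \frac{6}{17} = - 336 \cdot 6 \cdot \frac{1}{17} = \left(-336\right) \frac{6}{17} = - \frac{2016}{17}$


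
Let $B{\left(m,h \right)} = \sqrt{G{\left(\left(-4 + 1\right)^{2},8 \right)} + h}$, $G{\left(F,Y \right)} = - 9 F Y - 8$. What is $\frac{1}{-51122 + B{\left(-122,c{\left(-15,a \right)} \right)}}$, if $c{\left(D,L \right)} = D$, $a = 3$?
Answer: $- \frac{51122}{2613459555} - \frac{i \sqrt{671}}{2613459555} \approx -1.9561 \cdot 10^{-5} - 9.9116 \cdot 10^{-9} i$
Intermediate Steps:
$G{\left(F,Y \right)} = -8 - 9 F Y$ ($G{\left(F,Y \right)} = - 9 F Y - 8 = -8 - 9 F Y$)
$B{\left(m,h \right)} = \sqrt{-656 + h}$ ($B{\left(m,h \right)} = \sqrt{\left(-8 - 9 \left(-4 + 1\right)^{2} \cdot 8\right) + h} = \sqrt{\left(-8 - 9 \left(-3\right)^{2} \cdot 8\right) + h} = \sqrt{\left(-8 - 81 \cdot 8\right) + h} = \sqrt{\left(-8 - 648\right) + h} = \sqrt{-656 + h}$)
$\frac{1}{-51122 + B{\left(-122,c{\left(-15,a \right)} \right)}} = \frac{1}{-51122 + \sqrt{-656 - 15}} = \frac{1}{-51122 + \sqrt{-671}} = \frac{1}{-51122 + i \sqrt{671}}$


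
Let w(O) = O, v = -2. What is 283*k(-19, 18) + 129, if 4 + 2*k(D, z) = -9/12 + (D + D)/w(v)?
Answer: 17163/8 ≈ 2145.4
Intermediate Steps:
k(D, z) = -19/8 - D/2 (k(D, z) = -2 + (-9/12 + (D + D)/(-2))/2 = -2 + (-9*1/12 + (2*D)*(-½))/2 = -2 + (-¾ - D)/2 = -2 + (-3/8 - D/2) = -19/8 - D/2)
283*k(-19, 18) + 129 = 283*(-19/8 - ½*(-19)) + 129 = 283*(-19/8 + 19/2) + 129 = 283*(57/8) + 129 = 16131/8 + 129 = 17163/8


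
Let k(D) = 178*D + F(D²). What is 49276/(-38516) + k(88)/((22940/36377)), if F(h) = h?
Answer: 2049733576851/55222315 ≈ 37118.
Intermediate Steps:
k(D) = D² + 178*D (k(D) = 178*D + D² = D² + 178*D)
49276/(-38516) + k(88)/((22940/36377)) = 49276/(-38516) + (88*(178 + 88))/((22940/36377)) = 49276*(-1/38516) + (88*266)/((22940*(1/36377))) = -12319/9629 + 23408/(22940/36377) = -12319/9629 + 23408*(36377/22940) = -12319/9629 + 212878204/5735 = 2049733576851/55222315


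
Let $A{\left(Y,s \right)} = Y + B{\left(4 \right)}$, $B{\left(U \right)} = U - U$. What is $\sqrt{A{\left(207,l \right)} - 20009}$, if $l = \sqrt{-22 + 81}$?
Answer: $i \sqrt{19802} \approx 140.72 i$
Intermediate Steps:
$B{\left(U \right)} = 0$
$l = \sqrt{59} \approx 7.6811$
$A{\left(Y,s \right)} = Y$ ($A{\left(Y,s \right)} = Y + 0 = Y$)
$\sqrt{A{\left(207,l \right)} - 20009} = \sqrt{207 - 20009} = \sqrt{-19802} = i \sqrt{19802}$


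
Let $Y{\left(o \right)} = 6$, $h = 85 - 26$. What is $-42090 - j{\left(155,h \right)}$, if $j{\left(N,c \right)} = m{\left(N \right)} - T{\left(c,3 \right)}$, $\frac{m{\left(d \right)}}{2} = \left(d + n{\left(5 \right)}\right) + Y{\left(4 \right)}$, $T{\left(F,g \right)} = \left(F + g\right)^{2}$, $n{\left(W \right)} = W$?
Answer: $-38578$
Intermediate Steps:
$h = 59$
$m{\left(d \right)} = 22 + 2 d$ ($m{\left(d \right)} = 2 \left(\left(d + 5\right) + 6\right) = 2 \left(\left(5 + d\right) + 6\right) = 2 \left(11 + d\right) = 22 + 2 d$)
$j{\left(N,c \right)} = 22 - \left(3 + c\right)^{2} + 2 N$ ($j{\left(N,c \right)} = \left(22 + 2 N\right) - \left(c + 3\right)^{2} = \left(22 + 2 N\right) - \left(3 + c\right)^{2} = 22 - \left(3 + c\right)^{2} + 2 N$)
$-42090 - j{\left(155,h \right)} = -42090 - \left(22 - \left(3 + 59\right)^{2} + 2 \cdot 155\right) = -42090 - \left(22 - 62^{2} + 310\right) = -42090 - \left(22 - 3844 + 310\right) = -42090 - -3512 = -42090 + 3512 = -38578$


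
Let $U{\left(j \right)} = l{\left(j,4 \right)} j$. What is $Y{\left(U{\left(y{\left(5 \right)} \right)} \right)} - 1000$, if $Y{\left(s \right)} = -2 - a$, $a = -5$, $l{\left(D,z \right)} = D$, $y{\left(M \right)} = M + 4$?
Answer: $-997$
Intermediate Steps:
$y{\left(M \right)} = 4 + M$
$U{\left(j \right)} = j^{2}$ ($U{\left(j \right)} = j j = j^{2}$)
$Y{\left(s \right)} = 3$ ($Y{\left(s \right)} = -2 - -5 = -2 + 5 = 3$)
$Y{\left(U{\left(y{\left(5 \right)} \right)} \right)} - 1000 = 3 - 1000 = -997$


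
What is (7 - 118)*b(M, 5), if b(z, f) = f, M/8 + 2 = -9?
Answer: -555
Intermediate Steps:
M = -88 (M = -16 + 8*(-9) = -16 - 72 = -88)
(7 - 118)*b(M, 5) = (7 - 118)*5 = -111*5 = -555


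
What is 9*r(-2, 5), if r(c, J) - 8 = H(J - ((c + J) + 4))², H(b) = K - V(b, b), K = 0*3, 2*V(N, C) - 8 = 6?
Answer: 513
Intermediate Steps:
V(N, C) = 7 (V(N, C) = 4 + (½)*6 = 4 + 3 = 7)
K = 0
H(b) = -7 (H(b) = 0 - 1*7 = 0 - 7 = -7)
r(c, J) = 57 (r(c, J) = 8 + (-7)² = 8 + 49 = 57)
9*r(-2, 5) = 9*57 = 513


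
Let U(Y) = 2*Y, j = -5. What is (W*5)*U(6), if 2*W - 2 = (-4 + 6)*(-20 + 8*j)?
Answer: -3540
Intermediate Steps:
W = -59 (W = 1 + ((-4 + 6)*(-20 + 8*(-5)))/2 = 1 + (2*(-20 - 40))/2 = 1 + (2*(-60))/2 = 1 + (½)*(-120) = 1 - 60 = -59)
(W*5)*U(6) = (-59*5)*(2*6) = -295*12 = -3540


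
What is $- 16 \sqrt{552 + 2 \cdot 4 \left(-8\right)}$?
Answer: $- 32 \sqrt{122} \approx -353.45$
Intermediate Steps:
$- 16 \sqrt{552 + 2 \cdot 4 \left(-8\right)} = - 16 \sqrt{552 + 8 \left(-8\right)} = - 16 \sqrt{552 - 64} = - 16 \sqrt{488} = - 16 \cdot 2 \sqrt{122} = - 32 \sqrt{122}$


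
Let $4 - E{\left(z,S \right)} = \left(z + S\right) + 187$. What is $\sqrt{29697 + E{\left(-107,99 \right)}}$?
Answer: $\sqrt{29522} \approx 171.82$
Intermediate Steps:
$E{\left(z,S \right)} = -183 - S - z$ ($E{\left(z,S \right)} = 4 - \left(\left(z + S\right) + 187\right) = 4 - \left(\left(S + z\right) + 187\right) = 4 - \left(187 + S + z\right) = -183 - S - z$)
$\sqrt{29697 + E{\left(-107,99 \right)}} = \sqrt{29697 - 175} = \sqrt{29522}$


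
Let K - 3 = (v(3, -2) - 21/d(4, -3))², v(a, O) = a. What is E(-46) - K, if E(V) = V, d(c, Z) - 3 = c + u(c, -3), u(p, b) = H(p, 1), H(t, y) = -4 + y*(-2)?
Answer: -373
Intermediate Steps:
H(t, y) = -4 - 2*y
u(p, b) = -6 (u(p, b) = -4 - 2*1 = -4 - 2 = -6)
d(c, Z) = -3 + c (d(c, Z) = 3 + (c - 6) = 3 + (-6 + c) = -3 + c)
K = 327 (K = 3 + (3 - 21/(-3 + 4))² = 3 + (3 - 21/1)² = 3 + (3 - 21*1)² = 3 + (3 - 21)² = 3 + (-18)² = 3 + 324 = 327)
E(-46) - K = -46 - 1*327 = -46 - 327 = -373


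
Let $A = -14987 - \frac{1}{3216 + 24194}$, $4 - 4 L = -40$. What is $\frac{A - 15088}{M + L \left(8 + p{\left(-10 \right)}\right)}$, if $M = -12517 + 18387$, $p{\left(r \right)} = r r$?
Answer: $- \frac{824355751}{193459780} \approx -4.2611$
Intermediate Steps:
$L = 11$ ($L = 1 - -10 = 1 + 10 = 11$)
$p{\left(r \right)} = r^{2}$
$A = - \frac{410793671}{27410}$ ($A = -14987 - \frac{1}{27410} = - \frac{410793671}{27410} \approx -14987.0$)
$M = 5870$
$\frac{A - 15088}{M + L \left(8 + p{\left(-10 \right)}\right)} = \frac{- \frac{410793671}{27410} - 15088}{5870 + 11 \left(8 + \left(-10\right)^{2}\right)} = - \frac{824355751}{27410 \left(5870 + 11 \left(8 + 100\right)\right)} = - \frac{824355751}{27410 \left(5870 + 11 \cdot 108\right)} = - \frac{824355751}{27410 \left(5870 + 1188\right)} = - \frac{824355751}{27410 \cdot 7058} = \left(- \frac{824355751}{27410}\right) \frac{1}{7058} = - \frac{824355751}{193459780}$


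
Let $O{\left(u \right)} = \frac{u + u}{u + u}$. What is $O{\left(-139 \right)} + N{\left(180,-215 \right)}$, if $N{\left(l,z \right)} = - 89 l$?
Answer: $-16019$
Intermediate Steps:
$O{\left(u \right)} = 1$ ($O{\left(u \right)} = \frac{2 u}{2 u} = 2 u \frac{1}{2 u} = 1$)
$O{\left(-139 \right)} + N{\left(180,-215 \right)} = 1 - 16020 = -16019$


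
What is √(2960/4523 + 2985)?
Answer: √61079112145/4523 ≈ 54.641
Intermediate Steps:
√(2960/4523 + 2985) = √(13504115/4523) = √61079112145/4523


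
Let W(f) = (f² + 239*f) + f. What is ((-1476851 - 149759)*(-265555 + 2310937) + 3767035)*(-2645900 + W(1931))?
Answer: -5144597621734253485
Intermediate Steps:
W(f) = f² + 240*f
((-1476851 - 149759)*(-265555 + 2310937) + 3767035)*(-2645900 + W(1931)) = ((-1476851 - 149759)*(-265555 + 2310937) + 3767035)*(-2645900 + 1931*(240 + 1931)) = (-1626610*2045382 + 3767035)*(-2645900 + 1931*2171) = (-3327038815020 + 3767035)*(-2645900 + 4192201) = -3327035047985*1546301 = -5144597621734253485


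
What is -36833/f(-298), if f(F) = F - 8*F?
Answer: -36833/2086 ≈ -17.657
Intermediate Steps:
f(F) = -7*F
-36833/f(-298) = -36833/((-7*(-298))) = -36833/2086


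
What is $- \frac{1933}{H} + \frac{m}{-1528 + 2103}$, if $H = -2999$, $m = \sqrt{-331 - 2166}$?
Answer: $\frac{1933}{2999} + \frac{i \sqrt{2497}}{575} \approx 0.64455 + 0.086904 i$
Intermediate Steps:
$m = i \sqrt{2497}$ ($m = \sqrt{-2497} = i \sqrt{2497} \approx 49.97 i$)
$- \frac{1933}{H} + \frac{m}{-1528 + 2103} = - \frac{1933}{-2999} + \frac{i \sqrt{2497}}{-1528 + 2103} = \left(-1933\right) \left(- \frac{1}{2999}\right) + \frac{i \sqrt{2497}}{575} = \frac{1933}{2999} + i \sqrt{2497} \cdot \frac{1}{575} = \frac{1933}{2999} + \frac{i \sqrt{2497}}{575}$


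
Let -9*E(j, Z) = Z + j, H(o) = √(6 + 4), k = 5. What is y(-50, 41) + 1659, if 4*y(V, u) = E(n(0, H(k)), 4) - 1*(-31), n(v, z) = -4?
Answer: 6667/4 ≈ 1666.8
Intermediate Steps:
H(o) = √10
E(j, Z) = -Z/9 - j/9 (E(j, Z) = -(Z + j)/9 = -Z/9 - j/9)
y(V, u) = 31/4 (y(V, u) = ((-⅑*4 - ⅑*(-4)) - 1*(-31))/4 = ((-4/9 + 4/9) + 31)/4 = (0 + 31)/4 = (¼)*31 = 31/4)
y(-50, 41) + 1659 = 31/4 + 1659 = 6667/4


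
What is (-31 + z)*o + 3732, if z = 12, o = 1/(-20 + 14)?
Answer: 22411/6 ≈ 3735.2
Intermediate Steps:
o = -⅙ (o = 1/(-6) = -⅙ ≈ -0.16667)
(-31 + z)*o + 3732 = (-31 + 12)*(-⅙) + 3732 = -19*(-⅙) + 3732 = 19/6 + 3732 = 22411/6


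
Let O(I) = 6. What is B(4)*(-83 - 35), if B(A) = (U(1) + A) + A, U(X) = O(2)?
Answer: -1652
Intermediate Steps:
U(X) = 6
B(A) = 6 + 2*A (B(A) = (6 + A) + A = 6 + 2*A)
B(4)*(-83 - 35) = (6 + 2*4)*(-83 - 35) = (6 + 8)*(-118) = 14*(-118) = -1652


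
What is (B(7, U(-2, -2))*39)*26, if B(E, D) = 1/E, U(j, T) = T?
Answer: 1014/7 ≈ 144.86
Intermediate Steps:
(B(7, U(-2, -2))*39)*26 = (39/7)*26 = 1014/7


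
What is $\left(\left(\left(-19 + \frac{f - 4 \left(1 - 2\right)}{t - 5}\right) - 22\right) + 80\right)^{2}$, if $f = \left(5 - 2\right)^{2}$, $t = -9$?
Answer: $\frac{284089}{196} \approx 1449.4$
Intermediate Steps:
$f = 9$ ($f = 3^{2} = 9$)
$\left(\left(\left(-19 + \frac{f - 4 \left(1 - 2\right)}{t - 5}\right) - 22\right) + 80\right)^{2} = \left(\left(\left(-19 + \frac{9 - 4 \left(1 - 2\right)}{-9 - 5}\right) - 22\right) + 80\right)^{2} = \left(\left(\left(-19 + \frac{9 - -4}{-14}\right) - 22\right) + 80\right)^{2} = \left(\left(\left(-19 + \left(9 + 4\right) \left(- \frac{1}{14}\right)\right) - 22\right) + 80\right)^{2} = \left(\left(\left(-19 + 13 \left(- \frac{1}{14}\right)\right) - 22\right) + 80\right)^{2} = \left(\left(\left(-19 - \frac{13}{14}\right) - 22\right) + 80\right)^{2} = \left(\left(- \frac{279}{14} - 22\right) + 80\right)^{2} = \left(- \frac{587}{14} + 80\right)^{2} = \left(\frac{533}{14}\right)^{2} = \frac{284089}{196}$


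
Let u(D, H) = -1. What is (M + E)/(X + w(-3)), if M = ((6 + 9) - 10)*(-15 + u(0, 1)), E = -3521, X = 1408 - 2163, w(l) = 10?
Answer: 3601/745 ≈ 4.8336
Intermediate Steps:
X = -755
M = -80 (M = ((6 + 9) - 10)*(-15 - 1) = (15 - 10)*(-16) = 5*(-16) = -80)
(M + E)/(X + w(-3)) = (-80 - 3521)/(-755 + 10) = -3601/(-745) = -3601*(-1/745) = 3601/745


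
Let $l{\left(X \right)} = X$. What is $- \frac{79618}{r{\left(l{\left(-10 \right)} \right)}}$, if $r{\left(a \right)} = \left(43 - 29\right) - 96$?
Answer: $\frac{39809}{41} \approx 970.95$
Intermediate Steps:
$r{\left(a \right)} = -82$ ($r{\left(a \right)} = 14 - 96 = -82$)
$- \frac{79618}{r{\left(l{\left(-10 \right)} \right)}} = - \frac{79618}{-82} = \left(-79618\right) \left(- \frac{1}{82}\right) = \frac{39809}{41}$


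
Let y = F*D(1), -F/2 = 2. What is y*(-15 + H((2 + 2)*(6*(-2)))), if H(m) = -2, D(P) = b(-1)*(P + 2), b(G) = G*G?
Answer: 204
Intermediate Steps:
b(G) = G²
F = -4 (F = -2*2 = -4)
D(P) = 2 + P (D(P) = (-1)²*(P + 2) = 1*(2 + P) = 2 + P)
y = -12 (y = -4*(2 + 1) = -4*3 = -12)
y*(-15 + H((2 + 2)*(6*(-2)))) = -12*(-15 - 2) = -12*(-17) = 204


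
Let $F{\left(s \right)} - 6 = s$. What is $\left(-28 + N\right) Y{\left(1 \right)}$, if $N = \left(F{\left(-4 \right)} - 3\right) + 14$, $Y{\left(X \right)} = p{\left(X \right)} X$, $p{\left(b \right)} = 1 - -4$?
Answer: $-75$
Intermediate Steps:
$F{\left(s \right)} = 6 + s$
$p{\left(b \right)} = 5$ ($p{\left(b \right)} = 1 + 4 = 5$)
$Y{\left(X \right)} = 5 X$
$N = 13$ ($N = \left(\left(6 - 4\right) - 3\right) + 14 = \left(2 - 3\right) + 14 = -1 + 14 = 13$)
$\left(-28 + N\right) Y{\left(1 \right)} = \left(-28 + 13\right) 5 \cdot 1 = \left(-15\right) 5 = -75$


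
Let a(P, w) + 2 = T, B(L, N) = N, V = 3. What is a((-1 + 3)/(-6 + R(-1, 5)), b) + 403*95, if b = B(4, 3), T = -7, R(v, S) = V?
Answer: 38276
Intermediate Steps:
R(v, S) = 3
b = 3
a(P, w) = -9 (a(P, w) = -2 - 7 = -9)
a((-1 + 3)/(-6 + R(-1, 5)), b) + 403*95 = -9 + 403*95 = -9 + 38285 = 38276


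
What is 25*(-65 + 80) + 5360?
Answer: 5735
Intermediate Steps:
25*(-65 + 80) + 5360 = 25*15 + 5360 = 375 + 5360 = 5735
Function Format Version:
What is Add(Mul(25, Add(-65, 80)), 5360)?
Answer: 5735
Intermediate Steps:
Add(Mul(25, Add(-65, 80)), 5360) = Add(Mul(25, 15), 5360) = Add(375, 5360) = 5735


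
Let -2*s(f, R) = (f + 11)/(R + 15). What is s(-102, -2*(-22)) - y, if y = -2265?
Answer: 267361/118 ≈ 2265.8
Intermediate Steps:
s(f, R) = -(11 + f)/(2*(15 + R)) (s(f, R) = -(f + 11)/(2*(R + 15)) = -(11 + f)/(2*(15 + R)))
s(-102, -2*(-22)) - y = (-11 - 1*(-102))/(2*(15 - 2*(-22))) - 1*(-2265) = (-11 + 102)/(2*(15 + 44)) + 2265 = (1/2)*91/59 + 2265 = (1/2)*(1/59)*91 + 2265 = 91/118 + 2265 = 267361/118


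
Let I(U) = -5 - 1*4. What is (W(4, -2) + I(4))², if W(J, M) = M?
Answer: 121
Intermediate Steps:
I(U) = -9 (I(U) = -5 - 4 = -9)
(W(4, -2) + I(4))² = (-2 - 9)² = (-11)² = 121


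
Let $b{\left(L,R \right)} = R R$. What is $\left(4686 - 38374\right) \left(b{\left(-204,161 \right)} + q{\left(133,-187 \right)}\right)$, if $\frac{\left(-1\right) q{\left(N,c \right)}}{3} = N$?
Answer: $-859785136$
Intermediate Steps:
$q{\left(N,c \right)} = - 3 N$
$b{\left(L,R \right)} = R^{2}$
$\left(4686 - 38374\right) \left(b{\left(-204,161 \right)} + q{\left(133,-187 \right)}\right) = \left(4686 - 38374\right) \left(161^{2} - 399\right) = - 33688 \left(25921 - 399\right) = \left(-33688\right) 25522 = -859785136$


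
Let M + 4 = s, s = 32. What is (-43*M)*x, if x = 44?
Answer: -52976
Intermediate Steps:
M = 28 (M = -4 + 32 = 28)
(-43*M)*x = -43*28*44 = -1204*44 = -52976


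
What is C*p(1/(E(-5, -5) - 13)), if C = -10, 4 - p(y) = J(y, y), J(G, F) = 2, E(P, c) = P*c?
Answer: -20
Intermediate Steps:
p(y) = 2 (p(y) = 4 - 1*2 = 4 - 2 = 2)
C*p(1/(E(-5, -5) - 13)) = -10*2 = -20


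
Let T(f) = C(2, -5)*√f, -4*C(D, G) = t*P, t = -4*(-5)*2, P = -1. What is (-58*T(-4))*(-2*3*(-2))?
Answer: -13920*I ≈ -13920.0*I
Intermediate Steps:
t = 40 (t = 20*2 = 40)
C(D, G) = 10 (C(D, G) = -10*(-1) = -¼*(-40) = 10)
T(f) = 10*√f
(-58*T(-4))*(-2*3*(-2)) = (-580*√(-4))*(-2*3*(-2)) = (-580*2*I)*(-6*(-2)) = -1160*I*12 = -13920*I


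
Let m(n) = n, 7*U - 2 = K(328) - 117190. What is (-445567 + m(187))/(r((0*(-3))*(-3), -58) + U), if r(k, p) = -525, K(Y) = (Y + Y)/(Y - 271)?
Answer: 35541324/1377707 ≈ 25.797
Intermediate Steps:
K(Y) = 2*Y/(-271 + Y) (K(Y) = (2*Y)/(-271 + Y) = 2*Y/(-271 + Y))
U = -6679060/399 (U = 2/7 + (2*328/(-271 + 328) - 117190)/7 = 2/7 + (2*328/57 - 117190)/7 = 2/7 + (2*328*(1/57) - 117190)/7 = 2/7 + (656/57 - 117190)/7 = 2/7 + (1/7)*(-6679174/57) = 2/7 - 6679174/399 = -6679060/399 ≈ -16740.)
(-445567 + m(187))/(r((0*(-3))*(-3), -58) + U) = (-445567 + 187)/(-525 - 6679060/399) = -445380/(-6888535/399) = -445380*(-399/6888535) = 35541324/1377707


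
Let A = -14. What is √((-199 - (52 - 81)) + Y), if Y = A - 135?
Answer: I*√319 ≈ 17.861*I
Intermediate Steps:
Y = -149 (Y = -14 - 135 = -149)
√((-199 - (52 - 81)) + Y) = √((-199 - (52 - 81)) - 149) = √((-199 - 1*(-29)) - 149) = √((-199 + 29) - 149) = √(-170 - 149) = √(-319) = I*√319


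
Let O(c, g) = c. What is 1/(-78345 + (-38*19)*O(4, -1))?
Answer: -1/81233 ≈ -1.2310e-5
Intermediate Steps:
1/(-78345 + (-38*19)*O(4, -1)) = 1/(-78345 - 38*19*4) = 1/(-78345 - 722*4) = 1/(-78345 - 2888) = 1/(-81233) = -1/81233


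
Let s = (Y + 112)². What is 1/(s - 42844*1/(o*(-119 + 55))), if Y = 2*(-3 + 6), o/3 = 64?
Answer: 3072/42785239 ≈ 7.1800e-5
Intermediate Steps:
o = 192 (o = 3*64 = 192)
Y = 6 (Y = 2*3 = 6)
s = 13924 (s = (6 + 112)² = 118² = 13924)
1/(s - 42844*1/(o*(-119 + 55))) = 1/(13924 - 42844*1/(192*(-119 + 55))) = 1/(13924 - 42844/(192*(-64))) = 1/(13924 - 42844/(-12288)) = 1/(13924 - 42844*(-1/12288)) = 1/(13924 + 10711/3072) = 1/(42785239/3072) = 3072/42785239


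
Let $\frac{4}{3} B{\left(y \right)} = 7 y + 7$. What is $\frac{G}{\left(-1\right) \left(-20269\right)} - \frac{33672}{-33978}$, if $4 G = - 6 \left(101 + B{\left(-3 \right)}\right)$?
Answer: $\frac{451923503}{459133388} \approx 0.9843$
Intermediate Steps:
$B{\left(y \right)} = \frac{21}{4} + \frac{21 y}{4}$ ($B{\left(y \right)} = \frac{3 \left(7 y + 7\right)}{4} = \frac{3 \left(7 + 7 y\right)}{4} = \frac{21}{4} + \frac{21 y}{4}$)
$G = - \frac{543}{4}$ ($G = \frac{\left(-6\right) \left(101 + \left(\frac{21}{4} + \frac{21}{4} \left(-3\right)\right)\right)}{4} = \frac{\left(-6\right) \left(101 + \left(\frac{21}{4} - \frac{63}{4}\right)\right)}{4} = \frac{\left(-6\right) \left(101 - \frac{21}{2}\right)}{4} = \frac{\left(-6\right) \frac{181}{2}}{4} = \frac{1}{4} \left(-543\right) = - \frac{543}{4} \approx -135.75$)
$\frac{G}{\left(-1\right) \left(-20269\right)} - \frac{33672}{-33978} = - \frac{543}{4 \left(\left(-1\right) \left(-20269\right)\right)} - \frac{33672}{-33978} = - \frac{543}{4 \cdot 20269} - - \frac{5612}{5663} = \left(- \frac{543}{4}\right) \frac{1}{20269} + \frac{5612}{5663} = - \frac{543}{81076} + \frac{5612}{5663} = \frac{451923503}{459133388}$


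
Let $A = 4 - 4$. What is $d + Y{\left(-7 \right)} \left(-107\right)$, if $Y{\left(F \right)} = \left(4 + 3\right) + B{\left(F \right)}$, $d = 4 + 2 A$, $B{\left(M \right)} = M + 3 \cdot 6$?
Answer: $-1922$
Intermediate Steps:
$A = 0$ ($A = 4 - 4 = 0$)
$B{\left(M \right)} = 18 + M$ ($B{\left(M \right)} = M + 18 = 18 + M$)
$d = 4$ ($d = 4 + 2 \cdot 0 = 4 + 0 = 4$)
$Y{\left(F \right)} = 25 + F$ ($Y{\left(F \right)} = \left(4 + 3\right) + \left(18 + F\right) = 7 + \left(18 + F\right) = 25 + F$)
$d + Y{\left(-7 \right)} \left(-107\right) = 4 + \left(25 - 7\right) \left(-107\right) = 4 + 18 \left(-107\right) = 4 - 1926 = -1922$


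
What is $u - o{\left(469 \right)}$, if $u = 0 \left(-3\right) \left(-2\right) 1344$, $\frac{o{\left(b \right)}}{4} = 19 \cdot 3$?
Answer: $-228$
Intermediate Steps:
$o{\left(b \right)} = 228$ ($o{\left(b \right)} = 4 \cdot 19 \cdot 3 = 4 \cdot 57 = 228$)
$u = 0$ ($u = 0 \left(-2\right) 1344 = 0 \cdot 1344 = 0$)
$u - o{\left(469 \right)} = 0 - 228 = -228$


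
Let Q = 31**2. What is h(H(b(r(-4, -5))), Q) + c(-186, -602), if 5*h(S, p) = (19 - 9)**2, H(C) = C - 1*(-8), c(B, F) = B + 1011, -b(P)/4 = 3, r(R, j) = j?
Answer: 845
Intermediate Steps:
b(P) = -12 (b(P) = -4*3 = -12)
c(B, F) = 1011 + B
H(C) = 8 + C (H(C) = C + 8 = 8 + C)
Q = 961
h(S, p) = 20 (h(S, p) = (19 - 9)**2/5 = (1/5)*10**2 = (1/5)*100 = 20)
h(H(b(r(-4, -5))), Q) + c(-186, -602) = 20 + (1011 - 186) = 20 + 825 = 845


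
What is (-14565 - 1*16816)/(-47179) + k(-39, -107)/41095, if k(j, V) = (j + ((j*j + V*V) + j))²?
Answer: 7842612266051/1938821005 ≈ 4045.0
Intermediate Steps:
k(j, V) = (V² + j² + 2*j)² (k(j, V) = (j + ((j² + V²) + j))² = (j + ((V² + j²) + j))² = (j + (j + V² + j²))² = (V² + j² + 2*j)²)
(-14565 - 1*16816)/(-47179) + k(-39, -107)/41095 = (-14565 - 1*16816)/(-47179) + ((-107)² + (-39)² + 2*(-39))²/41095 = (-14565 - 16816)*(-1/47179) + (11449 + 1521 - 78)²*(1/41095) = -31381*(-1/47179) + 12892²*(1/41095) = 31381/47179 + 166203664*(1/41095) = 31381/47179 + 166203664/41095 = 7842612266051/1938821005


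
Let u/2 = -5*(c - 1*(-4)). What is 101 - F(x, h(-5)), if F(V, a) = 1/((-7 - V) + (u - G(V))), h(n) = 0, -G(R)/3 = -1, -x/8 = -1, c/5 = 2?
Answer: 15959/158 ≈ 101.01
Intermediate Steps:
c = 10 (c = 5*2 = 10)
x = 8 (x = -8*(-1) = 8)
G(R) = 3 (G(R) = -3*(-1) = 3)
u = -140 (u = 2*(-5*(10 - 1*(-4))) = 2*(-5*(10 + 4)) = 2*(-5*14) = 2*(-70) = -140)
F(V, a) = 1/(-150 - V) (F(V, a) = 1/((-7 - V) + (-140 - 1*3)) = 1/((-7 - V) + (-140 - 3)) = 1/((-7 - V) - 143) = 1/(-150 - V))
101 - F(x, h(-5)) = 101 - (-1)/(150 + 8) = 101 - (-1)/158 = 101 - 1*(-1/158) = 101 + 1/158 = 15959/158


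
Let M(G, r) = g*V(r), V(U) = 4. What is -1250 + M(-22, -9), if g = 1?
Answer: -1246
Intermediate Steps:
M(G, r) = 4 (M(G, r) = 1*4 = 4)
-1250 + M(-22, -9) = -1250 + 4 = -1246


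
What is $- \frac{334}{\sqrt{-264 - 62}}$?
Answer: $\frac{167 i \sqrt{326}}{163} \approx 18.499 i$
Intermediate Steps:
$- \frac{334}{\sqrt{-264 - 62}} = - \frac{334}{\sqrt{-326}} = - \frac{334}{i \sqrt{326}} = - 334 \left(- \frac{i \sqrt{326}}{326}\right) = \frac{167 i \sqrt{326}}{163}$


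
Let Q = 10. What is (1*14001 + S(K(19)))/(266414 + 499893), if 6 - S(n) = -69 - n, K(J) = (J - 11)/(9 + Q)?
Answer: 267452/14559833 ≈ 0.018369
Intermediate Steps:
K(J) = -11/19 + J/19 (K(J) = (J - 11)/(9 + 10) = (-11 + J)/19 = (-11 + J)*(1/19) = -11/19 + J/19)
S(n) = 75 + n (S(n) = 6 - (-69 - n) = 6 + (69 + n) = 75 + n)
(1*14001 + S(K(19)))/(266414 + 499893) = (1*14001 + (75 + (-11/19 + (1/19)*19)))/(266414 + 499893) = (14001 + (75 + (-11/19 + 1)))/766307 = (14001 + (75 + 8/19))*(1/766307) = (14001 + 1433/19)*(1/766307) = (267452/19)*(1/766307) = 267452/14559833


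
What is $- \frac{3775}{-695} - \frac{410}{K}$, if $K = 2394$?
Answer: $\frac{875240}{166383} \approx 5.2604$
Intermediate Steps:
$- \frac{3775}{-695} - \frac{410}{K} = - \frac{3775}{-695} - \frac{410}{2394} = \left(-3775\right) \left(- \frac{1}{695}\right) - \frac{205}{1197} = \frac{755}{139} - \frac{205}{1197} = \frac{875240}{166383}$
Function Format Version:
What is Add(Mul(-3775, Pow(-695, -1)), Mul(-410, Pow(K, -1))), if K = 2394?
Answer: Rational(875240, 166383) ≈ 5.2604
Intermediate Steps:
Add(Mul(-3775, Pow(-695, -1)), Mul(-410, Pow(K, -1))) = Add(Mul(-3775, Pow(-695, -1)), Mul(-410, Pow(2394, -1))) = Add(Mul(-3775, Rational(-1, 695)), Mul(-410, Rational(1, 2394))) = Add(Rational(755, 139), Rational(-205, 1197)) = Rational(875240, 166383)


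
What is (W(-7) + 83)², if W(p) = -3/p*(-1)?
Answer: 334084/49 ≈ 6818.0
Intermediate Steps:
W(p) = 3/p
(W(-7) + 83)² = (3/(-7) + 83)² = (3*(-⅐) + 83)² = (-3/7 + 83)² = (578/7)² = 334084/49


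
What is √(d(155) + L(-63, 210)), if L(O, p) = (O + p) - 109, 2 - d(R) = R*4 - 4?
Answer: 24*I ≈ 24.0*I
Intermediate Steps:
d(R) = 6 - 4*R (d(R) = 2 - (R*4 - 4) = 2 - (4*R - 4) = 2 - (-4 + 4*R) = 2 + (4 - 4*R) = 6 - 4*R)
L(O, p) = -109 + O + p
√(d(155) + L(-63, 210)) = √((6 - 4*155) + (-109 - 63 + 210)) = √((6 - 620) + 38) = √(-614 + 38) = √(-576) = 24*I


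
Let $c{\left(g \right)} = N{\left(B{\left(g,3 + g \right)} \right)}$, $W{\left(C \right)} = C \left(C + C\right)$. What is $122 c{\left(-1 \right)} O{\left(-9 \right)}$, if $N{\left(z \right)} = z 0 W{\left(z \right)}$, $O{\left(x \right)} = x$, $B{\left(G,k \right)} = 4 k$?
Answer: $0$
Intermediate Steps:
$W{\left(C \right)} = 2 C^{2}$ ($W{\left(C \right)} = C 2 C = 2 C^{2}$)
$N{\left(z \right)} = 0$ ($N{\left(z \right)} = z 0 \cdot 2 z^{2} = 0 \cdot 2 z^{2} = 0$)
$c{\left(g \right)} = 0$
$122 c{\left(-1 \right)} O{\left(-9 \right)} = 122 \cdot 0 \left(-9\right) = 0 \left(-9\right) = 0$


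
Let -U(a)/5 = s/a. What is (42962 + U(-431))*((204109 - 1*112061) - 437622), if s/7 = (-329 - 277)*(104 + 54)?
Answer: -5240782453708/431 ≈ -1.2160e+10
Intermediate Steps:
s = -670236 (s = 7*((-329 - 277)*(104 + 54)) = 7*(-606*158) = 7*(-95748) = -670236)
U(a) = 3351180/a (U(a) = -(-3351180)/a = 3351180/a)
(42962 + U(-431))*((204109 - 1*112061) - 437622) = (42962 + 3351180/(-431))*((204109 - 1*112061) - 437622) = (42962 + 3351180*(-1/431))*((204109 - 112061) - 437622) = (42962 - 3351180/431)*(92048 - 437622) = (15165442/431)*(-345574) = -5240782453708/431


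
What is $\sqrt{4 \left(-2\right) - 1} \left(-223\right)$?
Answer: $- 669 i \approx - 669.0 i$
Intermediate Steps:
$\sqrt{4 \left(-2\right) - 1} \left(-223\right) = \sqrt{-8 - 1} \left(-223\right) = \sqrt{-9} \left(-223\right) = 3 i \left(-223\right) = - 669 i$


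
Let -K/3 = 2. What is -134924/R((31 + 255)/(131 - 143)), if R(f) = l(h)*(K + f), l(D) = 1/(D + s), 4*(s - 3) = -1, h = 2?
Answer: 3845334/179 ≈ 21482.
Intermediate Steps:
K = -6 (K = -3*2 = -6)
s = 11/4 (s = 3 + (1/4)*(-1) = 3 - 1/4 = 11/4 ≈ 2.7500)
l(D) = 1/(11/4 + D) (l(D) = 1/(D + 11/4) = 1/(11/4 + D))
R(f) = -24/19 + 4*f/19 (R(f) = (4/(11 + 4*2))*(-6 + f) = (4/(11 + 8))*(-6 + f) = (4/19)*(-6 + f) = (4*(1/19))*(-6 + f) = 4*(-6 + f)/19 = -24/19 + 4*f/19)
-134924/R((31 + 255)/(131 - 143)) = -134924/(-24/19 + 4*((31 + 255)/(131 - 143))/19) = -134924/(-24/19 + 4*(286/(-12))/19) = -134924/(-24/19 + 4*(286*(-1/12))/19) = -134924/(-24/19 + (4/19)*(-143/6)) = -134924/(-24/19 - 286/57) = -134924/(-358/57) = -134924*(-57/358) = 3845334/179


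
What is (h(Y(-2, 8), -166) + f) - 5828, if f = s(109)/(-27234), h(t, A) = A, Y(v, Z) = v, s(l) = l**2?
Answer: -163252477/27234 ≈ -5994.4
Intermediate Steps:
f = -11881/27234 (f = 109**2/(-27234) = 11881*(-1/27234) = -11881/27234 ≈ -0.43626)
(h(Y(-2, 8), -166) + f) - 5828 = (-166 - 11881/27234) - 5828 = -4532725/27234 - 5828 = -163252477/27234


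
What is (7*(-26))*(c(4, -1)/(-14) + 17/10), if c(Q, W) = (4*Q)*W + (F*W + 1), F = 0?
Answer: -2522/5 ≈ -504.40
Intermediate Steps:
c(Q, W) = 1 + 4*Q*W (c(Q, W) = (4*Q)*W + (0*W + 1) = 4*Q*W + (0 + 1) = 4*Q*W + 1 = 1 + 4*Q*W)
(7*(-26))*(c(4, -1)/(-14) + 17/10) = (7*(-26))*((1 + 4*4*(-1))/(-14) + 17/10) = -182*((1 - 16)*(-1/14) + 17*(⅒)) = -182*(-15*(-1/14) + 17/10) = -182*(15/14 + 17/10) = -182*97/35 = -2522/5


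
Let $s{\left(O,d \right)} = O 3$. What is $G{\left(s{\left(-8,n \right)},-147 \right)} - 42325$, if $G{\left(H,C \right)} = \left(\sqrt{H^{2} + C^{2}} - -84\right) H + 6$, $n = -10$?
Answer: $-44335 - 72 \sqrt{2465} \approx -47910.0$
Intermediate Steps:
$s{\left(O,d \right)} = 3 O$
$G{\left(H,C \right)} = 6 + H \left(84 + \sqrt{C^{2} + H^{2}}\right)$ ($G{\left(H,C \right)} = \left(\sqrt{C^{2} + H^{2}} + 84\right) H + 6 = \left(84 + \sqrt{C^{2} + H^{2}}\right) H + 6 = H \left(84 + \sqrt{C^{2} + H^{2}}\right) + 6 = 6 + H \left(84 + \sqrt{C^{2} + H^{2}}\right)$)
$G{\left(s{\left(-8,n \right)},-147 \right)} - 42325 = \left(6 + 84 \cdot 3 \left(-8\right) + 3 \left(-8\right) \sqrt{\left(-147\right)^{2} + \left(3 \left(-8\right)\right)^{2}}\right) - 42325 = \left(6 + 84 \left(-24\right) - 24 \sqrt{21609 + \left(-24\right)^{2}}\right) - 42325 = \left(6 - 2016 - 24 \sqrt{21609 + 576}\right) - 42325 = \left(6 - 2016 - 24 \sqrt{22185}\right) - 42325 = \left(6 - 2016 - 24 \cdot 3 \sqrt{2465}\right) - 42325 = \left(6 - 2016 - 72 \sqrt{2465}\right) - 42325 = \left(-2010 - 72 \sqrt{2465}\right) - 42325 = -44335 - 72 \sqrt{2465}$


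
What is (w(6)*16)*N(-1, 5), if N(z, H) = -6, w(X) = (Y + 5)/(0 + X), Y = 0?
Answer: -80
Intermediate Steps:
w(X) = 5/X (w(X) = (0 + 5)/(0 + X) = 5/X)
(w(6)*16)*N(-1, 5) = ((5/6)*16)*(-6) = ((5*(⅙))*16)*(-6) = ((⅚)*16)*(-6) = (40/3)*(-6) = -80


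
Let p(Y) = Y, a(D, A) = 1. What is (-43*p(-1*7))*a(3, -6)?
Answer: 301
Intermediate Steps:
(-43*p(-1*7))*a(3, -6) = -(-43)*7*1 = -43*(-7)*1 = 301*1 = 301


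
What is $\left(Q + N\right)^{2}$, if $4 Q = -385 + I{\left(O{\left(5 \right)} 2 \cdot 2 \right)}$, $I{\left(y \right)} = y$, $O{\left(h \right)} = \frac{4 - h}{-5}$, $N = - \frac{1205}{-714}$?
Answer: $\frac{453935020009}{50979600} \approx 8904.3$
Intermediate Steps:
$N = \frac{1205}{714}$ ($N = \left(-1205\right) \left(- \frac{1}{714}\right) = \frac{1205}{714} \approx 1.6877$)
$O{\left(h \right)} = - \frac{4}{5} + \frac{h}{5}$ ($O{\left(h \right)} = \left(4 - h\right) \left(- \frac{1}{5}\right) = - \frac{4}{5} + \frac{h}{5}$)
$Q = - \frac{1921}{20}$ ($Q = \frac{-385 + \left(- \frac{4}{5} + \frac{1}{5} \cdot 5\right) 2 \cdot 2}{4} = \frac{-385 + \left(- \frac{4}{5} + 1\right) 2 \cdot 2}{4} = \frac{-385 + \frac{1}{5} \cdot 2 \cdot 2}{4} = \frac{-385 + \frac{2}{5} \cdot 2}{4} = \frac{-385 + \frac{4}{5}}{4} = \frac{1}{4} \left(- \frac{1921}{5}\right) = - \frac{1921}{20} \approx -96.05$)
$\left(Q + N\right)^{2} = \left(- \frac{1921}{20} + \frac{1205}{714}\right)^{2} = \left(- \frac{673747}{7140}\right)^{2} = \frac{453935020009}{50979600}$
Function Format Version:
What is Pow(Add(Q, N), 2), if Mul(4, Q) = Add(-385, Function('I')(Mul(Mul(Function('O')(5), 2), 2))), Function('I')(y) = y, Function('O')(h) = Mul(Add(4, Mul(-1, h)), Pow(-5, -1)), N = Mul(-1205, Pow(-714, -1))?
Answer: Rational(453935020009, 50979600) ≈ 8904.3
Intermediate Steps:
N = Rational(1205, 714) (N = Mul(-1205, Rational(-1, 714)) = Rational(1205, 714) ≈ 1.6877)
Function('O')(h) = Add(Rational(-4, 5), Mul(Rational(1, 5), h)) (Function('O')(h) = Mul(Add(4, Mul(-1, h)), Rational(-1, 5)) = Add(Rational(-4, 5), Mul(Rational(1, 5), h)))
Q = Rational(-1921, 20) (Q = Mul(Rational(1, 4), Add(-385, Mul(Mul(Add(Rational(-4, 5), Mul(Rational(1, 5), 5)), 2), 2))) = Mul(Rational(1, 4), Add(-385, Mul(Mul(Add(Rational(-4, 5), 1), 2), 2))) = Mul(Rational(1, 4), Add(-385, Mul(Mul(Rational(1, 5), 2), 2))) = Mul(Rational(1, 4), Add(-385, Mul(Rational(2, 5), 2))) = Mul(Rational(1, 4), Add(-385, Rational(4, 5))) = Mul(Rational(1, 4), Rational(-1921, 5)) = Rational(-1921, 20) ≈ -96.050)
Pow(Add(Q, N), 2) = Pow(Add(Rational(-1921, 20), Rational(1205, 714)), 2) = Pow(Rational(-673747, 7140), 2) = Rational(453935020009, 50979600)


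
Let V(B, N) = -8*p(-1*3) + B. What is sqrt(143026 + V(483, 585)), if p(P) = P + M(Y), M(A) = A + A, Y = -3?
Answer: sqrt(143581) ≈ 378.92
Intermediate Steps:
M(A) = 2*A
p(P) = -6 + P (p(P) = P + 2*(-3) = P - 6 = -6 + P)
V(B, N) = 72 + B (V(B, N) = -8*(-6 - 1*3) + B = -8*(-6 - 3) + B = -8*(-9) + B = 72 + B)
sqrt(143026 + V(483, 585)) = sqrt(143026 + (72 + 483)) = sqrt(143026 + 555) = sqrt(143581)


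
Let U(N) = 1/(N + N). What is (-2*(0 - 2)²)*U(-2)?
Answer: 2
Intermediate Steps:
U(N) = 1/(2*N)
(-2*(0 - 2)²)*U(-2) = (-2*(0 - 2)²)*((½)/(-2)) = (-2*(-2)²)*((½)*(-½)) = -2*4*(-¼) = -8*(-¼) = 2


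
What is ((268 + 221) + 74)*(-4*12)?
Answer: -27024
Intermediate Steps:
((268 + 221) + 74)*(-4*12) = (489 + 74)*(-48) = 563*(-48) = -27024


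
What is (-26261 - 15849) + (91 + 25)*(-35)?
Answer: -46170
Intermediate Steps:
(-26261 - 15849) + (91 + 25)*(-35) = -42110 + 116*(-35) = -42110 - 4060 = -46170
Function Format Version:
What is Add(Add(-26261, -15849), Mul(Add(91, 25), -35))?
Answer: -46170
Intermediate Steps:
Add(Add(-26261, -15849), Mul(Add(91, 25), -35)) = Add(-42110, Mul(116, -35)) = Add(-42110, -4060) = -46170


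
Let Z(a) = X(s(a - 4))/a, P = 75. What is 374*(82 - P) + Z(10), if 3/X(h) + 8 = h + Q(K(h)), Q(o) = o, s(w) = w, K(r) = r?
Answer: 104723/40 ≈ 2618.1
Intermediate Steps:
X(h) = 3/(-8 + 2*h) (X(h) = 3/(-8 + (h + h)) = 3/(-8 + 2*h))
Z(a) = 3/(2*a*(-8 + a)) (Z(a) = (3/(2*(-4 + (a - 4))))/a = (3/(2*(-4 + (-4 + a))))/a = (3/(2*(-8 + a)))/a = 3/(2*a*(-8 + a)))
374*(82 - P) + Z(10) = 374*(82 - 1*75) + (3/2)/(10*(-8 + 10)) = 374*(82 - 75) + (3/2)*(⅒)/2 = 374*7 + (3/2)*(⅒)*(½) = 2618 + 3/40 = 104723/40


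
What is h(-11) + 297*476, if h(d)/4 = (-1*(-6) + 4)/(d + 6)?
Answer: 141364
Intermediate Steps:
h(d) = 40/(6 + d) (h(d) = 4*((-1*(-6) + 4)/(d + 6)) = 4*((6 + 4)/(6 + d)) = 4*(10/(6 + d)) = 40/(6 + d))
h(-11) + 297*476 = 40/(6 - 11) + 297*476 = 40/(-5) + 141372 = 40*(-1/5) + 141372 = -8 + 141372 = 141364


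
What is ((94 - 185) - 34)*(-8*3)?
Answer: 3000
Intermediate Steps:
((94 - 185) - 34)*(-8*3) = (-91 - 34)*(-24) = -125*(-24) = 3000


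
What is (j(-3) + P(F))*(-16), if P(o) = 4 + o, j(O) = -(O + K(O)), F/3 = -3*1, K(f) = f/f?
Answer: 48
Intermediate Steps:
K(f) = 1
F = -9 (F = 3*(-3*1) = 3*(-3) = -9)
j(O) = -1 - O (j(O) = -(O + 1) = -(1 + O) = -1 - O)
(j(-3) + P(F))*(-16) = ((-1 - 1*(-3)) + (4 - 9))*(-16) = ((-1 + 3) - 5)*(-16) = (2 - 5)*(-16) = -3*(-16) = 48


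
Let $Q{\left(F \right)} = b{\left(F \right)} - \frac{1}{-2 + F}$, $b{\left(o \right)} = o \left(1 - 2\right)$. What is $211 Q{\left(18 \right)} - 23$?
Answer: $- \frac{61347}{16} \approx -3834.2$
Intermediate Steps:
$b{\left(o \right)} = - o$ ($b{\left(o \right)} = o \left(-1\right) = - o$)
$Q{\left(F \right)} = - F - \frac{1}{-2 + F}$
$211 Q{\left(18 \right)} - 23 = 211 \frac{-1 - 18^{2} + 2 \cdot 18}{-2 + 18} - 23 = 211 \frac{-1 - 324 + 36}{16} - 23 = 211 \cdot \frac{1}{16} \left(-289\right) - 23 = 211 \left(- \frac{289}{16}\right) - 23 = - \frac{60979}{16} - 23 = - \frac{61347}{16}$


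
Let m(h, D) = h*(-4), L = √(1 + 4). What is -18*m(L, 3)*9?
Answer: 648*√5 ≈ 1449.0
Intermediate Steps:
L = √5 ≈ 2.2361
m(h, D) = -4*h
-18*m(L, 3)*9 = -(-72)*√5*9 = (72*√5)*9 = 648*√5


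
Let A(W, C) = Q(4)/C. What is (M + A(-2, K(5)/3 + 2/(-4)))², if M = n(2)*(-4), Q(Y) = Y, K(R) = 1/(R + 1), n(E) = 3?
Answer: 441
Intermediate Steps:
K(R) = 1/(1 + R)
A(W, C) = 4/C
M = -12 (M = 3*(-4) = -12)
(M + A(-2, K(5)/3 + 2/(-4)))² = (-12 + 4/(1/((1 + 5)*3) + 2/(-4)))² = (-12 + 4/((⅓)/6 + 2*(-¼)))² = (-12 + 4/((⅙)*(⅓) - ½))² = (-12 + 4/(1/18 - ½))² = (-12 + 4/(-4/9))² = (-12 + 4*(-9/4))² = (-12 - 9)² = (-21)² = 441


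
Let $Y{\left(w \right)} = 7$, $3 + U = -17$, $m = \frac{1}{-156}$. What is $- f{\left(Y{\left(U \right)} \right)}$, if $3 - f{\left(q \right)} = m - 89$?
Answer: $- \frac{14353}{156} \approx -92.006$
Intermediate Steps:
$m = - \frac{1}{156} \approx -0.0064103$
$U = -20$ ($U = -3 - 17 = -20$)
$f{\left(q \right)} = \frac{14353}{156}$ ($f{\left(q \right)} = 3 - \left(- \frac{1}{156} - 89\right) = 3 - - \frac{13885}{156} = 3 + \frac{13885}{156} = \frac{14353}{156}$)
$- f{\left(Y{\left(U \right)} \right)} = \left(-1\right) \frac{14353}{156} = - \frac{14353}{156}$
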